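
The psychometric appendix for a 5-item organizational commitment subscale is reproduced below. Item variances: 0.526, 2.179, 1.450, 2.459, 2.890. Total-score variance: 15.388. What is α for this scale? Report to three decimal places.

Σσ²ᵢ = 0.526 + 2.179 + 1.450 + 2.459 + 2.890 = 9.504
α = (k/(k−1))·(1 − Σσ²ᵢ/Var(T)) = (5/4)·(1 − 9.504/15.388) = 0.478

α = 0.478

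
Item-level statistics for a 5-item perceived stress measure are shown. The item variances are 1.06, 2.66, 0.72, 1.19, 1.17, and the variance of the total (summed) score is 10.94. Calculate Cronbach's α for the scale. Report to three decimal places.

ΣVar(i) = 1.06 + 2.66 + 0.72 + 1.19 + 1.17 = 6.80
α = (k/(k−1))·(1 − ΣVar(i)/σ²_total) = (5/4)·(1 − 6.80/10.94) = 0.473

α = 0.473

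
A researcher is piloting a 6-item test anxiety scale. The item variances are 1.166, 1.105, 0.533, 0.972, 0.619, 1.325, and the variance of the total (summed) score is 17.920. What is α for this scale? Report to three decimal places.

α = 0.817

ΣVar(i) = 1.166 + 1.105 + 0.533 + 0.972 + 0.619 + 1.325 = 5.720
α = (k/(k−1))·(1 − ΣVar(i)/total variance) = (6/5)·(1 − 5.720/17.920) = 0.817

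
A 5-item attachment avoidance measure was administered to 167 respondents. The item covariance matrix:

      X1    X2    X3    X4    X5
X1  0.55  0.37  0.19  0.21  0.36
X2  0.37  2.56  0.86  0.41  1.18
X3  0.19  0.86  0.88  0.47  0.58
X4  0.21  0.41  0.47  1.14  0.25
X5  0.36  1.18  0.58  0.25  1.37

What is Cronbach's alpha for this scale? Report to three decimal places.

Cronbach's alpha = 0.750

Σσᵢ² = 0.55 + 2.56 + 0.88 + 1.14 + 1.37 = 6.50
Σ_{i<j} σ_ij = 4.88
total variance = 6.50 + 2 × 4.88 = 16.26
α = (k/(k−1))·(1 − Σσᵢ²/total variance) = (5/4)·(1 − 6.50/16.26) = 0.750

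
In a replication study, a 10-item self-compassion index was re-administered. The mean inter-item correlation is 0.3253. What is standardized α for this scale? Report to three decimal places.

α = 0.828

Standardized α = k·r̄ / (1 + (k−1)·r̄) = 10 × 0.3253 / (1 + 9 × 0.3253)
  = 3.2530 / 3.9277 = 0.828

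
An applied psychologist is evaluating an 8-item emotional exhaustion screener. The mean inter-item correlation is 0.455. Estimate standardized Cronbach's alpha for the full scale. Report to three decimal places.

Standardized α = k·r̄ / (1 + (k−1)·r̄) = 8 × 0.455 / (1 + 7 × 0.455)
  = 3.6400 / 4.1850 = 0.870

α = 0.870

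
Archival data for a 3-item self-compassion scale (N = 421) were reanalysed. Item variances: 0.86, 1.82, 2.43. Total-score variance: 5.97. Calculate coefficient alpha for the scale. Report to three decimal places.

Σσᵢ² = 0.86 + 1.82 + 2.43 = 5.11
α = (k/(k−1))·(1 − Σσᵢ²/σ²_T) = (3/2)·(1 − 5.11/5.97) = 0.216

coefficient alpha = 0.216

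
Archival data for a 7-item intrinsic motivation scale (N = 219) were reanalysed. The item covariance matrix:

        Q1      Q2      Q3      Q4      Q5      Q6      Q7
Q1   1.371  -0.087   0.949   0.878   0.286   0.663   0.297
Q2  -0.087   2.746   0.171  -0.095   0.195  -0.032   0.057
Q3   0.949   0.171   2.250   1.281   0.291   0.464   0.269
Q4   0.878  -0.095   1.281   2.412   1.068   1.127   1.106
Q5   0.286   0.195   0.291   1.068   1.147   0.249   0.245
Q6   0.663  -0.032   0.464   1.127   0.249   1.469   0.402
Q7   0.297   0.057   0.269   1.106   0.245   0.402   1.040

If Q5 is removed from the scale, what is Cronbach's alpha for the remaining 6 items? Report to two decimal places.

Remaining items: Q1, Q2, Q3, Q4, Q6, Q7 (k = 6).
ΣVar(i) = 1.371 + 2.746 + 2.250 + 2.412 + 1.469 + 1.040 = 11.288
σ²_total = 11.288 + 2 × 7.450 = 26.188
α (item deleted) = (6/5)·(1 − 11.288/26.188) = 0.68

α = 0.68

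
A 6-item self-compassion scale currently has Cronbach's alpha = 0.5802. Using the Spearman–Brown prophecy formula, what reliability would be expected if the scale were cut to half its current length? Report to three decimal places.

Length factor m = 1/2
α' = m·α / (1 − (1−m)·α)
   = 1/2 × 0.5802 / (1 − (1 − 1/2) × 0.5802)
   = 0.2901 / 0.7099 = 0.409

predicted reliability = 0.409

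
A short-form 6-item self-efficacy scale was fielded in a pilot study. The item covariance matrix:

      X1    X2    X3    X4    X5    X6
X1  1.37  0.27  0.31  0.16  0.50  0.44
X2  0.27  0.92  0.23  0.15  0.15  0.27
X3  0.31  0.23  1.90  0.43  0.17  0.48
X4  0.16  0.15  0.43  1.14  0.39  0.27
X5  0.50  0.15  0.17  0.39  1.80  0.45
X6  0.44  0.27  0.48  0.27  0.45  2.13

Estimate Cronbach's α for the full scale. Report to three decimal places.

α = 0.603

sum of item variances = 1.37 + 0.92 + 1.90 + 1.14 + 1.80 + 2.13 = 9.26
Sum of the distinct covariances = 4.67
Var(T) = 9.26 + 2 × 4.67 = 18.60
α = (k/(k−1))·(1 − sum of item variances/Var(T)) = (6/5)·(1 − 9.26/18.60) = 0.603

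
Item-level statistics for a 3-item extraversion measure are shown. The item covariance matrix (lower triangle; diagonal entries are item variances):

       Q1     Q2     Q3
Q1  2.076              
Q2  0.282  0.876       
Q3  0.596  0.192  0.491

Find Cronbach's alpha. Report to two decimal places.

Cronbach's alpha = 0.57

sum of item variances = 2.076 + 0.876 + 0.491 = 3.443
Sum of the distinct covariances = 1.070
total variance = 3.443 + 2 × 1.070 = 5.583
α = (k/(k−1))·(1 − sum of item variances/total variance) = (3/2)·(1 − 3.443/5.583) = 0.57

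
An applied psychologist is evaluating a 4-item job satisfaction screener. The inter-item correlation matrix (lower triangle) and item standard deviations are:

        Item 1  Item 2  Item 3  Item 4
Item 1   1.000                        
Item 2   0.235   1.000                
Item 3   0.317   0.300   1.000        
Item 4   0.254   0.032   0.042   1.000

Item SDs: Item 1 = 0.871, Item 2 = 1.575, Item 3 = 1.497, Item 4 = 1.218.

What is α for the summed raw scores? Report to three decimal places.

Σσ²ᵢ = 0.871² + 1.575² + 1.497² + 1.218² = 6.9638
Covariances σ_ij = r_ij · s_i · s_j:
  σ(Item 1,Item 2) = 0.235 × 0.871 × 1.575 = 0.3224
  σ(Item 1,Item 3) = 0.317 × 0.871 × 1.497 = 0.4133
  σ(Item 1,Item 4) = 0.254 × 0.871 × 1.218 = 0.2695
  σ(Item 2,Item 3) = 0.300 × 1.575 × 1.497 = 0.7073
  σ(Item 2,Item 4) = 0.032 × 1.575 × 1.218 = 0.0614
  σ(Item 3,Item 4) = 0.042 × 1.497 × 1.218 = 0.0766
σ²_T = Σσ²ᵢ + 2·Σσ_ij = 6.9638 + 2 × 1.8505 = 10.6648
α = (4/3)·(1 − 6.9638/10.6648) = 0.463

α = 0.463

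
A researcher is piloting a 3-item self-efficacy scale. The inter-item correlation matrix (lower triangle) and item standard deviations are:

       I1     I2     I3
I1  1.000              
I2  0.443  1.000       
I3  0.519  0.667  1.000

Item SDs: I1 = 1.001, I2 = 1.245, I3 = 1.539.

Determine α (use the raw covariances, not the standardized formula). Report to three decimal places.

α = 0.775

Σσ²ᵢ = 1.001² + 1.245² + 1.539² = 4.9205
Covariances σ_ij = r_ij · s_i · s_j:
  σ(I1,I2) = 0.443 × 1.001 × 1.245 = 0.5521
  σ(I1,I3) = 0.519 × 1.001 × 1.539 = 0.7995
  σ(I2,I3) = 0.667 × 1.245 × 1.539 = 1.2780
σ²_T = Σσ²ᵢ + 2·Σσ_ij = 4.9205 + 2 × 2.6296 = 10.1797
α = (3/2)·(1 − 4.9205/10.1797) = 0.775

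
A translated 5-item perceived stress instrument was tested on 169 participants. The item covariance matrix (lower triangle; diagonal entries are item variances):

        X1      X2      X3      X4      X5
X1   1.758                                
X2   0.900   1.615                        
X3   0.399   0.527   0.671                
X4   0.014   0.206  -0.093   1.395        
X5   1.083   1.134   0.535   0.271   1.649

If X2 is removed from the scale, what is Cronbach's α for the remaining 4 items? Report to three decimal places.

α = 0.596

Remaining items: X1, X3, X4, X5 (k = 4).
Σσᵢ² = 1.758 + 0.671 + 1.395 + 1.649 = 5.473
Var(T) = 5.473 + 2 × 2.209 = 9.891
α (item deleted) = (4/3)·(1 − 5.473/9.891) = 0.596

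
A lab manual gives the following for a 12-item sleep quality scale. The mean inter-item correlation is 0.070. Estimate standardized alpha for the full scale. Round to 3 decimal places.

α = 0.475

Standardized α = k·r̄ / (1 + (k−1)·r̄) = 12 × 0.070 / (1 + 11 × 0.070)
  = 0.8400 / 1.7700 = 0.475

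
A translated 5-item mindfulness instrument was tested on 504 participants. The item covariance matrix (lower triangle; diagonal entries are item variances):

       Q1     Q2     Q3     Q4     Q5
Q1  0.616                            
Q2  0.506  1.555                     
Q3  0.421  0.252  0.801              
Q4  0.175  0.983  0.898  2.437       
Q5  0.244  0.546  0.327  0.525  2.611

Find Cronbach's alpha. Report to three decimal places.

Cronbach's alpha = 0.686

Σσᵢ² = 0.616 + 1.555 + 0.801 + 2.437 + 2.611 = 8.020
Σ_{i<j} σ_ij = 4.877
Var(T) = 8.020 + 2 × 4.877 = 17.774
α = (k/(k−1))·(1 − Σσᵢ²/Var(T)) = (5/4)·(1 − 8.020/17.774) = 0.686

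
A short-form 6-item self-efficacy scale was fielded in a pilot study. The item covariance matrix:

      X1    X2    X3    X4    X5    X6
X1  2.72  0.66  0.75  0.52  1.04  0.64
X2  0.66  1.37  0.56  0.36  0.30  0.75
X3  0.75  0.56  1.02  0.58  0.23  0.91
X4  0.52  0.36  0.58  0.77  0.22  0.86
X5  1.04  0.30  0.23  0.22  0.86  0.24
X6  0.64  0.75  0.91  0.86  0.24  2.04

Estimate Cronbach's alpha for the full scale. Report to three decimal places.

Σσ²ᵢ = 2.72 + 1.37 + 1.02 + 0.77 + 0.86 + 2.04 = 8.78
Sum of off-diagonal covariances = 8.62
total variance = 8.78 + 2 × 8.62 = 26.02
α = (k/(k−1))·(1 − Σσ²ᵢ/total variance) = (6/5)·(1 − 8.78/26.02) = 0.795

α = 0.795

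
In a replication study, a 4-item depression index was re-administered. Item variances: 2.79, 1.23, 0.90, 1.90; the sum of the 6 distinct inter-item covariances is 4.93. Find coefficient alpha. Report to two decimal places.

sum of item variances = 2.79 + 1.23 + 0.90 + 1.90 = 6.82
Sum of distinct covariances = 4.93
total variance = sum of item variances + 2·Σcov = 6.82 + 2 × 4.93 = 16.68
α = (4/3)·(1 − 6.82/16.68) = 0.79

α = 0.79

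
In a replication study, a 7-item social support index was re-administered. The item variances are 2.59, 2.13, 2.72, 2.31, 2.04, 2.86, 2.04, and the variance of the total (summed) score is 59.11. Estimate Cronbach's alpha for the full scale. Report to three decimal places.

Σσᵢ² = 2.59 + 2.13 + 2.72 + 2.31 + 2.04 + 2.86 + 2.04 = 16.69
α = (k/(k−1))·(1 − Σσᵢ²/Var(T)) = (7/6)·(1 − 16.69/59.11) = 0.837

α = 0.837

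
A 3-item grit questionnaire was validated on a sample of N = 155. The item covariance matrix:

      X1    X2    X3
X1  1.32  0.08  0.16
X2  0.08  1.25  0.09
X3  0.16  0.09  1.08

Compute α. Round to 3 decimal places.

Σσ²ᵢ = 1.32 + 1.25 + 1.08 = 3.65
Σ_{i<j} σ_ij = 0.33
σ²_T = 3.65 + 2 × 0.33 = 4.31
α = (k/(k−1))·(1 − Σσ²ᵢ/σ²_T) = (3/2)·(1 − 3.65/4.31) = 0.230

α = 0.230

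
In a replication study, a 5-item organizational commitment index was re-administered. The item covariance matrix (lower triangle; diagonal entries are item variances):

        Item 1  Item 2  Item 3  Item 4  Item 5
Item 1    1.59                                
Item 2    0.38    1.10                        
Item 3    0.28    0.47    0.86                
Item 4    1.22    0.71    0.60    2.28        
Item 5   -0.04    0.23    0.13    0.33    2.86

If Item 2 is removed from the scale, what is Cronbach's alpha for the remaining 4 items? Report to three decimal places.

Remaining items: Item 1, Item 3, Item 4, Item 5 (k = 4).
ΣVar(i) = 1.59 + 0.86 + 2.28 + 2.86 = 7.59
σ²_T = 7.59 + 2 × 2.52 = 12.63
α (item deleted) = (4/3)·(1 − 7.59/12.63) = 0.532

Cronbach's alpha = 0.532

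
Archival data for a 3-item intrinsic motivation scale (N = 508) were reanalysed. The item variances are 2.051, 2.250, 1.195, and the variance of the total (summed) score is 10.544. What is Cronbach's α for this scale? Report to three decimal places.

Cronbach's α = 0.718

Σσ²ᵢ = 2.051 + 2.250 + 1.195 = 5.496
α = (k/(k−1))·(1 − Σσ²ᵢ/σ²_total) = (3/2)·(1 − 5.496/10.544) = 0.718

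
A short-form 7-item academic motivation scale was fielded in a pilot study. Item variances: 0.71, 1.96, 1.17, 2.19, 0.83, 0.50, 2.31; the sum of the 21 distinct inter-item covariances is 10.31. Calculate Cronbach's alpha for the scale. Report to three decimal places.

Cronbach's alpha = 0.794

Σσᵢ² = 0.71 + 1.96 + 1.17 + 2.19 + 0.83 + 0.50 + 2.31 = 9.67
Sum of distinct covariances = 10.31
total variance = Σσᵢ² + 2·Σcov = 9.67 + 2 × 10.31 = 30.29
α = (7/6)·(1 − 9.67/30.29) = 0.794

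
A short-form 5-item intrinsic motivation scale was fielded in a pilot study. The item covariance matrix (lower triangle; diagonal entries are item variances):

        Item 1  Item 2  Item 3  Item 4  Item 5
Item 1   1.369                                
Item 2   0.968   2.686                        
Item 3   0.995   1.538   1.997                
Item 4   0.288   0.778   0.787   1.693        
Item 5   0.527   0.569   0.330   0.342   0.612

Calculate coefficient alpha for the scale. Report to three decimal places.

coefficient alpha = 0.788

Σσᵢ² = 1.369 + 2.686 + 1.997 + 1.693 + 0.612 = 8.357
Σ_{i<j} σ_ij = 7.122
σ²_T = 8.357 + 2 × 7.122 = 22.601
α = (k/(k−1))·(1 − Σσᵢ²/σ²_T) = (5/4)·(1 − 8.357/22.601) = 0.788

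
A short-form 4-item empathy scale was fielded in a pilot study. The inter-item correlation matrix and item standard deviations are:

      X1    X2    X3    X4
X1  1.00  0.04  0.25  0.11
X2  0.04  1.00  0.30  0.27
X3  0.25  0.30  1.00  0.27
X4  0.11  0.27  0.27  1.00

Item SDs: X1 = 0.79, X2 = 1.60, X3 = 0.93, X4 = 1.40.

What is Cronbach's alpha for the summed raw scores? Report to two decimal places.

Σσ²ᵢ = 0.79² + 1.60² + 0.93² + 1.40² = 6.0090
Covariances σ_ij = r_ij · s_i · s_j:
  σ(X1,X2) = 0.04 × 0.79 × 1.60 = 0.0506
  σ(X1,X3) = 0.25 × 0.79 × 0.93 = 0.1837
  σ(X1,X4) = 0.11 × 0.79 × 1.40 = 0.1217
  σ(X2,X3) = 0.30 × 1.60 × 0.93 = 0.4464
  σ(X2,X4) = 0.27 × 1.60 × 1.40 = 0.6048
  σ(X3,X4) = 0.27 × 0.93 × 1.40 = 0.3515
σ²_T = Σσ²ᵢ + 2·Σσ_ij = 6.0090 + 2 × 1.7587 = 9.5264
α = (4/3)·(1 − 6.0090/9.5264) = 0.49

Cronbach's alpha = 0.49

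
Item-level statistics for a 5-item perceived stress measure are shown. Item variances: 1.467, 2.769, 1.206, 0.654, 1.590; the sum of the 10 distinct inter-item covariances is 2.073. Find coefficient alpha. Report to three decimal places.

Σσ²ᵢ = 1.467 + 2.769 + 1.206 + 0.654 + 1.590 = 7.686
Sum of distinct covariances = 2.073
σ²_total = Σσ²ᵢ + 2·Σcov = 7.686 + 2 × 2.073 = 11.832
α = (5/4)·(1 − 7.686/11.832) = 0.438

α = 0.438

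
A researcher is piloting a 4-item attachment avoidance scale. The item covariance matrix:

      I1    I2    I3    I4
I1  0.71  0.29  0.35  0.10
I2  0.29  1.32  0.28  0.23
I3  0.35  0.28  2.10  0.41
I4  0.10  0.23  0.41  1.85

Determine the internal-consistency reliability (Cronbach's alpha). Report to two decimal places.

Σσ²ᵢ = 0.71 + 1.32 + 2.10 + 1.85 = 5.98
Σ_{i<j} σ_ij = 1.66
σ²_T = 5.98 + 2 × 1.66 = 9.30
α = (k/(k−1))·(1 − Σσ²ᵢ/σ²_T) = (4/3)·(1 − 5.98/9.30) = 0.48

α = 0.48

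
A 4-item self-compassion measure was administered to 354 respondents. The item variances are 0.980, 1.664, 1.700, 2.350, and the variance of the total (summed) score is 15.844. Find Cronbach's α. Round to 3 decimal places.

Σσ²ᵢ = 0.980 + 1.664 + 1.700 + 2.350 = 6.694
α = (k/(k−1))·(1 − Σσ²ᵢ/σ²_total) = (4/3)·(1 − 6.694/15.844) = 0.770

α = 0.770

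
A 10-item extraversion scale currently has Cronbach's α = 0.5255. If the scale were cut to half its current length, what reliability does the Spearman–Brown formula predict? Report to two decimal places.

predicted reliability = 0.36

Length factor m = 1/2
α' = m·α / (1 − (1−m)·α)
   = 1/2 × 0.5255 / (1 − (1 − 1/2) × 0.5255)
   = 0.2627 / 0.7372 = 0.36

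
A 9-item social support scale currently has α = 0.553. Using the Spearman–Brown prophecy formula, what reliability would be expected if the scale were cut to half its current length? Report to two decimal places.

Length factor m = 1/2
α' = m·α / (1 − (1−m)·α)
   = 1/2 × 0.553 / (1 − (1 − 1/2) × 0.553)
   = 0.2765 / 0.7235 = 0.38

predicted reliability = 0.38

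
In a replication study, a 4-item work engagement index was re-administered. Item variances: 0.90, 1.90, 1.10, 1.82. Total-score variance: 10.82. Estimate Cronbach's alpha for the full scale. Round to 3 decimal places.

sum of item variances = 0.90 + 1.90 + 1.10 + 1.82 = 5.72
α = (k/(k−1))·(1 − sum of item variances/Var(T)) = (4/3)·(1 − 5.72/10.82) = 0.628

α = 0.628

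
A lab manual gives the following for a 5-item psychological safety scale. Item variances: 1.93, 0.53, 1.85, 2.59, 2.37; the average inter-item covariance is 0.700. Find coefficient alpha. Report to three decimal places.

ΣVar(i) = 1.93 + 0.53 + 1.85 + 2.59 + 2.37 = 9.27
Sum of the 10 distinct covariances = 10 × 0.700 = 7.000
σ²_total = ΣVar(i) + 2·Σcov = 9.27 + 2 × 7.000 = 23.270
α = (5/4)·(1 − 9.27/23.270) = 0.752

α = 0.752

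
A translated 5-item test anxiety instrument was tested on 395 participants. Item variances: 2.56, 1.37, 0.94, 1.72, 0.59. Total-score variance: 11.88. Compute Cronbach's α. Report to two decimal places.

Cronbach's α = 0.49

Σσᵢ² = 2.56 + 1.37 + 0.94 + 1.72 + 0.59 = 7.18
α = (k/(k−1))·(1 − Σσᵢ²/σ²_T) = (5/4)·(1 − 7.18/11.88) = 0.49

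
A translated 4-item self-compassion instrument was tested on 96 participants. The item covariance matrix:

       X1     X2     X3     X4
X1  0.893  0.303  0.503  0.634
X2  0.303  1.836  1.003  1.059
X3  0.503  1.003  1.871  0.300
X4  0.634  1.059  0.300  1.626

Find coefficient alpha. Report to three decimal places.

coefficient alpha = 0.733

ΣVar(i) = 0.893 + 1.836 + 1.871 + 1.626 = 6.226
Sum of the distinct covariances = 3.802
σ²_T = 6.226 + 2 × 3.802 = 13.830
α = (k/(k−1))·(1 − ΣVar(i)/σ²_T) = (4/3)·(1 − 6.226/13.830) = 0.733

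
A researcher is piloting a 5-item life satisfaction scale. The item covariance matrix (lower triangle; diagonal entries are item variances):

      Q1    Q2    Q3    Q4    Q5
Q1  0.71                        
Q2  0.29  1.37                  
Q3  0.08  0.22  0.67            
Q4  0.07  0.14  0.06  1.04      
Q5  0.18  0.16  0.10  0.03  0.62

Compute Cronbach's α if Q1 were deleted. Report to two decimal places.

Remaining items: Q2, Q3, Q4, Q5 (k = 4).
Σσ²ᵢ = 1.37 + 0.67 + 1.04 + 0.62 = 3.70
σ²_total = 3.70 + 2 × 0.71 = 5.12
α (item deleted) = (4/3)·(1 − 3.70/5.12) = 0.37

Cronbach's α = 0.37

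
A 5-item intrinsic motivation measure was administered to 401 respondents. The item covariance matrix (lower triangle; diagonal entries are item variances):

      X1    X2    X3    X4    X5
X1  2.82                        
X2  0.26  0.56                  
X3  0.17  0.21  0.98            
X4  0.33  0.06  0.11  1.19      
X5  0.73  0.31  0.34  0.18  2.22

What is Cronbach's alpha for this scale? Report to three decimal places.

Σσᵢ² = 2.82 + 0.56 + 0.98 + 1.19 + 2.22 = 7.77
Sum of off-diagonal covariances = 2.70
σ²_total = 7.77 + 2 × 2.70 = 13.17
α = (k/(k−1))·(1 − Σσᵢ²/σ²_total) = (5/4)·(1 − 7.77/13.17) = 0.513

α = 0.513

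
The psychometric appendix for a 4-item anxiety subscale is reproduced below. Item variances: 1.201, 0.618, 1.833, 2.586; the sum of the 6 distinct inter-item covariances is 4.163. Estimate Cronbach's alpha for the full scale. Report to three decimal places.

Cronbach's alpha = 0.762

sum of item variances = 1.201 + 0.618 + 1.833 + 2.586 = 6.238
Sum of distinct covariances = 4.163
σ²_T = sum of item variances + 2·Σcov = 6.238 + 2 × 4.163 = 14.564
α = (4/3)·(1 − 6.238/14.564) = 0.762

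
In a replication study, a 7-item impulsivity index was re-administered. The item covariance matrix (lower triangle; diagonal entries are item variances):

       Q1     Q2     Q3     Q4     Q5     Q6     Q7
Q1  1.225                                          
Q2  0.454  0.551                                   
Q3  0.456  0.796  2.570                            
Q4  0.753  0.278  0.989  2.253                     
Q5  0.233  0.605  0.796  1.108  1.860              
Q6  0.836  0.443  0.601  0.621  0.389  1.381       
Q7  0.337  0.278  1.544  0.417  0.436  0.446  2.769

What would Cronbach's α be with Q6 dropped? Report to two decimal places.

Cronbach's α = 0.75

Remaining items: Q1, Q2, Q3, Q4, Q5, Q7 (k = 6).
Σσ²ᵢ = 1.225 + 0.551 + 2.570 + 2.253 + 1.860 + 2.769 = 11.228
σ²_total = 11.228 + 2 × 9.480 = 30.188
α (item deleted) = (6/5)·(1 − 11.228/30.188) = 0.75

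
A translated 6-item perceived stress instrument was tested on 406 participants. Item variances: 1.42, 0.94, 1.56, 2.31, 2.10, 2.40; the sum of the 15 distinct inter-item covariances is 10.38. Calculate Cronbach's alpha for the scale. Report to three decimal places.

Σσ²ᵢ = 1.42 + 0.94 + 1.56 + 2.31 + 2.10 + 2.40 = 10.73
Sum of distinct covariances = 10.38
total variance = Σσ²ᵢ + 2·Σcov = 10.73 + 2 × 10.38 = 31.49
α = (6/5)·(1 − 10.73/31.49) = 0.791

α = 0.791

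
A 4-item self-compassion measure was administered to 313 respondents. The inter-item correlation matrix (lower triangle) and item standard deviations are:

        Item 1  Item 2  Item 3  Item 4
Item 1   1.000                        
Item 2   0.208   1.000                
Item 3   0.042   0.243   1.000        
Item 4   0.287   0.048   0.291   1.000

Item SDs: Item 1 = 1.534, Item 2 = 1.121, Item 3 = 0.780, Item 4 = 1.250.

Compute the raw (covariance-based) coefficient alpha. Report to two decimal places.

coefficient alpha = 0.46

Σσ²ᵢ = 1.534² + 1.121² + 0.780² + 1.250² = 5.7807
Covariances σ_ij = r_ij · s_i · s_j:
  σ(Item 1,Item 2) = 0.208 × 1.534 × 1.121 = 0.3577
  σ(Item 1,Item 3) = 0.042 × 1.534 × 0.780 = 0.0503
  σ(Item 1,Item 4) = 0.287 × 1.534 × 1.250 = 0.5503
  σ(Item 2,Item 3) = 0.243 × 1.121 × 0.780 = 0.2125
  σ(Item 2,Item 4) = 0.048 × 1.121 × 1.250 = 0.0673
  σ(Item 3,Item 4) = 0.291 × 0.780 × 1.250 = 0.2837
σ²_T = Σσ²ᵢ + 2·Σσ_ij = 5.7807 + 2 × 1.5218 = 8.8243
α = (4/3)·(1 − 5.7807/8.8243) = 0.46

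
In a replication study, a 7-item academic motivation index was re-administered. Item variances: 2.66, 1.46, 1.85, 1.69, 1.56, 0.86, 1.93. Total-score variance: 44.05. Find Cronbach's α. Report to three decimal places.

Cronbach's α = 0.849

Σσᵢ² = 2.66 + 1.46 + 1.85 + 1.69 + 1.56 + 0.86 + 1.93 = 12.01
α = (k/(k−1))·(1 − Σσᵢ²/Var(T)) = (7/6)·(1 − 12.01/44.05) = 0.849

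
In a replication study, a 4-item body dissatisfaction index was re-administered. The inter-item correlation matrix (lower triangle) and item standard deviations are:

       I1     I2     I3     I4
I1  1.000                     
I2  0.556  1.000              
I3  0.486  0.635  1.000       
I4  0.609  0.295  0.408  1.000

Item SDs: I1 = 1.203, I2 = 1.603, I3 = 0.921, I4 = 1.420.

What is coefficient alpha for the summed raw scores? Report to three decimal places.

Σσ²ᵢ = 1.203² + 1.603² + 0.921² + 1.420² = 6.8815
Covariances σ_ij = r_ij · s_i · s_j:
  σ(I1,I2) = 0.556 × 1.203 × 1.603 = 1.0722
  σ(I1,I3) = 0.486 × 1.203 × 0.921 = 0.5385
  σ(I1,I4) = 0.609 × 1.203 × 1.420 = 1.0403
  σ(I2,I3) = 0.635 × 1.603 × 0.921 = 0.9375
  σ(I2,I4) = 0.295 × 1.603 × 1.420 = 0.6715
  σ(I3,I4) = 0.408 × 0.921 × 1.420 = 0.5336
σ²_T = Σσ²ᵢ + 2·Σσ_ij = 6.8815 + 2 × 4.7936 = 16.4687
α = (4/3)·(1 − 6.8815/16.4687) = 0.776

coefficient alpha = 0.776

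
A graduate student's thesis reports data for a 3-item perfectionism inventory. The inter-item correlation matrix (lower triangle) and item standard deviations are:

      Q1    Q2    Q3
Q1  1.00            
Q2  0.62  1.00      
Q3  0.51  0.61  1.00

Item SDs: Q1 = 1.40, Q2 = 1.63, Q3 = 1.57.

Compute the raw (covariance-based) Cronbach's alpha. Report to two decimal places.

Cronbach's alpha = 0.80

Σσ²ᵢ = 1.40² + 1.63² + 1.57² = 7.0818
Covariances σ_ij = r_ij · s_i · s_j:
  σ(Q1,Q2) = 0.62 × 1.40 × 1.63 = 1.4148
  σ(Q1,Q3) = 0.51 × 1.40 × 1.57 = 1.1210
  σ(Q2,Q3) = 0.61 × 1.63 × 1.57 = 1.5611
σ²_T = Σσ²ᵢ + 2·Σσ_ij = 7.0818 + 2 × 4.0969 = 15.2756
α = (3/2)·(1 − 7.0818/15.2756) = 0.80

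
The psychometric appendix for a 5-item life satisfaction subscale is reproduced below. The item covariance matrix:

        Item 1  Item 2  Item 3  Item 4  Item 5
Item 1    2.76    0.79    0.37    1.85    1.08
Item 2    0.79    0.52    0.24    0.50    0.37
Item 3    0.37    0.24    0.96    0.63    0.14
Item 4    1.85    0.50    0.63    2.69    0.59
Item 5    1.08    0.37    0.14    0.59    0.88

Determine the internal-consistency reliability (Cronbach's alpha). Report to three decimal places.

sum of item variances = 2.76 + 0.52 + 0.96 + 2.69 + 0.88 = 7.81
Sum of the distinct covariances = 6.56
total variance = 7.81 + 2 × 6.56 = 20.93
α = (k/(k−1))·(1 − sum of item variances/total variance) = (5/4)·(1 − 7.81/20.93) = 0.784

Cronbach's alpha = 0.784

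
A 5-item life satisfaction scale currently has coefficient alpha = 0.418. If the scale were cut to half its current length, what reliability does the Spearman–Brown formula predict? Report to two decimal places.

Length factor m = 1/2
α' = m·α / (1 − (1−m)·α)
   = 1/2 × 0.418 / (1 − (1 − 1/2) × 0.418)
   = 0.2090 / 0.7910 = 0.26

predicted reliability = 0.26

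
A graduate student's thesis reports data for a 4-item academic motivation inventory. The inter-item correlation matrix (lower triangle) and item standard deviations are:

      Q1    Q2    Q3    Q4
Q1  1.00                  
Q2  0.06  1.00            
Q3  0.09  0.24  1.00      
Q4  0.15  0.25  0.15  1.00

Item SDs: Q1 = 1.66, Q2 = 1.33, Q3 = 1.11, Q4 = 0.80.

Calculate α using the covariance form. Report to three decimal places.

Σσ²ᵢ = 1.66² + 1.33² + 1.11² + 0.80² = 6.3966
Covariances σ_ij = r_ij · s_i · s_j:
  σ(Q1,Q2) = 0.06 × 1.66 × 1.33 = 0.1325
  σ(Q1,Q3) = 0.09 × 1.66 × 1.11 = 0.1658
  σ(Q1,Q4) = 0.15 × 1.66 × 0.80 = 0.1992
  σ(Q2,Q3) = 0.24 × 1.33 × 1.11 = 0.3543
  σ(Q2,Q4) = 0.25 × 1.33 × 0.80 = 0.2660
  σ(Q3,Q4) = 0.15 × 1.11 × 0.80 = 0.1332
σ²_T = Σσ²ᵢ + 2·Σσ_ij = 6.3966 + 2 × 1.2510 = 8.8986
α = (4/3)·(1 − 6.3966/8.8986) = 0.375

α = 0.375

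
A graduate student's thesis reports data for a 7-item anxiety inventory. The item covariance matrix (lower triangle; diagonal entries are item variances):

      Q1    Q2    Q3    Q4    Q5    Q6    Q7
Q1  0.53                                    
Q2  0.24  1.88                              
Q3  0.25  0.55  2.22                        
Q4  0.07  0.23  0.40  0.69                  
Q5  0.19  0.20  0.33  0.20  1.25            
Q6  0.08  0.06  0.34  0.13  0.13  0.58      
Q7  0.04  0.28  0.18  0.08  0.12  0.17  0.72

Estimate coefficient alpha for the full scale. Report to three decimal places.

coefficient alpha = 0.607

sum of item variances = 0.53 + 1.88 + 2.22 + 0.69 + 1.25 + 0.58 + 0.72 = 7.87
Σ_{i<j} σ_ij = 4.27
total variance = 7.87 + 2 × 4.27 = 16.41
α = (k/(k−1))·(1 − sum of item variances/total variance) = (7/6)·(1 − 7.87/16.41) = 0.607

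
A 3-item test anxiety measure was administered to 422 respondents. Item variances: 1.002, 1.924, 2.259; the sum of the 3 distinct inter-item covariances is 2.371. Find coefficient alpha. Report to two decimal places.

Σσᵢ² = 1.002 + 1.924 + 2.259 = 5.185
Sum of distinct covariances = 2.371
total variance = Σσᵢ² + 2·Σcov = 5.185 + 2 × 2.371 = 9.927
α = (3/2)·(1 − 5.185/9.927) = 0.72

coefficient alpha = 0.72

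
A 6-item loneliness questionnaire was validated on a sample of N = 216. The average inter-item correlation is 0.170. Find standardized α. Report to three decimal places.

Standardized α = k·r̄ / (1 + (k−1)·r̄) = 6 × 0.170 / (1 + 5 × 0.170)
  = 1.0200 / 1.8500 = 0.551

standardized α = 0.551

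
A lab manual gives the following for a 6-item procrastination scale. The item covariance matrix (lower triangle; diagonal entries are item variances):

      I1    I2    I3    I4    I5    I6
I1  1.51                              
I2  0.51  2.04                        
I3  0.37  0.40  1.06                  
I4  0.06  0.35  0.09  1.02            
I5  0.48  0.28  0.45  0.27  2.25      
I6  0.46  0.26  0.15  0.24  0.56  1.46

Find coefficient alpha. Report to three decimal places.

α = 0.616

Σσᵢ² = 1.51 + 2.04 + 1.06 + 1.02 + 2.25 + 1.46 = 9.34
Sum of off-diagonal covariances = 4.93
σ²_T = 9.34 + 2 × 4.93 = 19.20
α = (k/(k−1))·(1 − Σσᵢ²/σ²_T) = (6/5)·(1 − 9.34/19.20) = 0.616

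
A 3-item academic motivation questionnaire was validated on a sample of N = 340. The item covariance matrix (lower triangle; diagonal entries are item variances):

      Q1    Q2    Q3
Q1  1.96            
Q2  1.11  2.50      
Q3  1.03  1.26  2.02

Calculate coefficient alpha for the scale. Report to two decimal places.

coefficient alpha = 0.77

sum of item variances = 1.96 + 2.50 + 2.02 = 6.48
Sum of the distinct covariances = 3.40
total variance = 6.48 + 2 × 3.40 = 13.28
α = (k/(k−1))·(1 − sum of item variances/total variance) = (3/2)·(1 − 6.48/13.28) = 0.77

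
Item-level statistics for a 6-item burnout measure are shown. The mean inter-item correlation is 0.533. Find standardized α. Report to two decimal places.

α = 0.87

Standardized α = k·r̄ / (1 + (k−1)·r̄) = 6 × 0.533 / (1 + 5 × 0.533)
  = 3.1980 / 3.6650 = 0.87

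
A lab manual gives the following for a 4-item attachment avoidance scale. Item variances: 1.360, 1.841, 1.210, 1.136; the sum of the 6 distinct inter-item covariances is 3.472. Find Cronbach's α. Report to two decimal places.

ΣVar(i) = 1.360 + 1.841 + 1.210 + 1.136 = 5.547
Sum of distinct covariances = 3.472
Var(T) = ΣVar(i) + 2·Σcov = 5.547 + 2 × 3.472 = 12.491
α = (4/3)·(1 − 5.547/12.491) = 0.74

α = 0.74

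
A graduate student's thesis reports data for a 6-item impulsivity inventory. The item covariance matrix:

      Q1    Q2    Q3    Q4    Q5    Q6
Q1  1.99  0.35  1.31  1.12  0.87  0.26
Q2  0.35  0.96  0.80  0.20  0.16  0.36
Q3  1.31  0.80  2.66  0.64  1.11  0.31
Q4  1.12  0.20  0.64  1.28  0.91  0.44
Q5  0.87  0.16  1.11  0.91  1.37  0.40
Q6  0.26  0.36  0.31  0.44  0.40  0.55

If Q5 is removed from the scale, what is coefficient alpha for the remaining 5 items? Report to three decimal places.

Remaining items: Q1, Q2, Q3, Q4, Q6 (k = 5).
sum of item variances = 1.99 + 0.96 + 2.66 + 1.28 + 0.55 = 7.44
σ²_total = 7.44 + 2 × 5.79 = 19.02
α (item deleted) = (5/4)·(1 − 7.44/19.02) = 0.761

coefficient alpha = 0.761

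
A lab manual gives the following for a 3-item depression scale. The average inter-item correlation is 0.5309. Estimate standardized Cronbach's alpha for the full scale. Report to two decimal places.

standardized Cronbach's alpha = 0.77

Standardized α = k·r̄ / (1 + (k−1)·r̄) = 3 × 0.5309 / (1 + 2 × 0.5309)
  = 1.5927 / 2.0618 = 0.77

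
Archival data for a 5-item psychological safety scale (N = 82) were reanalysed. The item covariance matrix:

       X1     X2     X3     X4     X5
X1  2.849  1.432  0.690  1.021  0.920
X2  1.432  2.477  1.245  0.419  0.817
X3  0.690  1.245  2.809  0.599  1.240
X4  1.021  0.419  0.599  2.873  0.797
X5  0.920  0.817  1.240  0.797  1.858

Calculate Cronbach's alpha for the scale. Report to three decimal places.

Cronbach's alpha = 0.735

Σσᵢ² = 2.849 + 2.477 + 2.809 + 2.873 + 1.858 = 12.866
Σ_{i<j} σ_ij = 9.180
Var(T) = 12.866 + 2 × 9.180 = 31.226
α = (k/(k−1))·(1 − Σσᵢ²/Var(T)) = (5/4)·(1 − 12.866/31.226) = 0.735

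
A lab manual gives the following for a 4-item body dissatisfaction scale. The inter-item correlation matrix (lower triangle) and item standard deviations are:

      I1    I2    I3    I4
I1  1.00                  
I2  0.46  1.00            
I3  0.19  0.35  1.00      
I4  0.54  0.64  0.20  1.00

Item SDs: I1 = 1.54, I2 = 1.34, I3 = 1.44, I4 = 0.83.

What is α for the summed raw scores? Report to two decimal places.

Σσ²ᵢ = 1.54² + 1.34² + 1.44² + 0.83² = 6.9297
Covariances σ_ij = r_ij · s_i · s_j:
  σ(I1,I2) = 0.46 × 1.54 × 1.34 = 0.9493
  σ(I1,I3) = 0.19 × 1.54 × 1.44 = 0.4213
  σ(I1,I4) = 0.54 × 1.54 × 0.83 = 0.6902
  σ(I2,I3) = 0.35 × 1.34 × 1.44 = 0.6754
  σ(I2,I4) = 0.64 × 1.34 × 0.83 = 0.7118
  σ(I3,I4) = 0.20 × 1.44 × 0.83 = 0.2390
σ²_T = Σσ²ᵢ + 2·Σσ_ij = 6.9297 + 2 × 3.6870 = 14.3037
α = (4/3)·(1 − 6.9297/14.3037) = 0.69

α = 0.69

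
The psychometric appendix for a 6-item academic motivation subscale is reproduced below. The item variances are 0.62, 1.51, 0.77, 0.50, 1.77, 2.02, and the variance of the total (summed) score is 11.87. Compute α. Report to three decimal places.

α = 0.473

sum of item variances = 0.62 + 1.51 + 0.77 + 0.50 + 1.77 + 2.02 = 7.19
α = (k/(k−1))·(1 − sum of item variances/Var(T)) = (6/5)·(1 − 7.19/11.87) = 0.473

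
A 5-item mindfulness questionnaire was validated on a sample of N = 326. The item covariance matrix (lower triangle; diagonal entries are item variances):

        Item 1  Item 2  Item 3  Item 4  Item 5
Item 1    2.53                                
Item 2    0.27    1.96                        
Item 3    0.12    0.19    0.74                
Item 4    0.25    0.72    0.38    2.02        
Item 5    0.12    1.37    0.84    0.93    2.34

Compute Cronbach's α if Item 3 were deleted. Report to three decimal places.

Cronbach's α = 0.604

Remaining items: Item 1, Item 2, Item 4, Item 5 (k = 4).
Σσ²ᵢ = 2.53 + 1.96 + 2.02 + 2.34 = 8.85
σ²_total = 8.85 + 2 × 3.66 = 16.17
α (item deleted) = (4/3)·(1 − 8.85/16.17) = 0.604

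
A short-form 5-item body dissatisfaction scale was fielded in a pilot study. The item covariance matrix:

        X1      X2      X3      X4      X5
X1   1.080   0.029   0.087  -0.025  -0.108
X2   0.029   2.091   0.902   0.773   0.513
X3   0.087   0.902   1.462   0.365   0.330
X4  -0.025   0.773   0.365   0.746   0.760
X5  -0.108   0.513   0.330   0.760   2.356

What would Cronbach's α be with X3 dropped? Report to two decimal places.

Cronbach's α = 0.51

Remaining items: X1, X2, X4, X5 (k = 4).
Σσ²ᵢ = 1.080 + 2.091 + 0.746 + 2.356 = 6.273
σ²_total = 6.273 + 2 × 1.942 = 10.157
α (item deleted) = (4/3)·(1 − 6.273/10.157) = 0.51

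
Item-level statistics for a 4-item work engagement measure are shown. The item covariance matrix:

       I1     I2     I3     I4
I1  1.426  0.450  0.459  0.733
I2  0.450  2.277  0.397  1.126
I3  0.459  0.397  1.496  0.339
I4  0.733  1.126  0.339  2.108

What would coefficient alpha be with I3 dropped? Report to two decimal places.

coefficient alpha = 0.66

Remaining items: I1, I2, I4 (k = 3).
sum of item variances = 1.426 + 2.277 + 2.108 = 5.811
total variance = 5.811 + 2 × 2.309 = 10.429
α (item deleted) = (3/2)·(1 − 5.811/10.429) = 0.66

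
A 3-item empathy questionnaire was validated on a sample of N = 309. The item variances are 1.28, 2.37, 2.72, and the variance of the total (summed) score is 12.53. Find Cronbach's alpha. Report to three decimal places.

Cronbach's alpha = 0.737

sum of item variances = 1.28 + 2.37 + 2.72 = 6.37
α = (k/(k−1))·(1 − sum of item variances/σ²_T) = (3/2)·(1 − 6.37/12.53) = 0.737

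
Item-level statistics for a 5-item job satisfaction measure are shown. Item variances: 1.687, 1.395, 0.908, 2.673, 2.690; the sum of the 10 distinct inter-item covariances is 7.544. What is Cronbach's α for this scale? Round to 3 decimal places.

Cronbach's α = 0.772

ΣVar(i) = 1.687 + 1.395 + 0.908 + 2.673 + 2.690 = 9.353
Sum of distinct covariances = 7.544
Var(T) = ΣVar(i) + 2·Σcov = 9.353 + 2 × 7.544 = 24.441
α = (5/4)·(1 − 9.353/24.441) = 0.772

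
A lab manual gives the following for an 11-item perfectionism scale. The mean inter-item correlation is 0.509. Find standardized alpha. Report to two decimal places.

standardized alpha = 0.92

Standardized α = k·r̄ / (1 + (k−1)·r̄) = 11 × 0.509 / (1 + 10 × 0.509)
  = 5.5990 / 6.0900 = 0.92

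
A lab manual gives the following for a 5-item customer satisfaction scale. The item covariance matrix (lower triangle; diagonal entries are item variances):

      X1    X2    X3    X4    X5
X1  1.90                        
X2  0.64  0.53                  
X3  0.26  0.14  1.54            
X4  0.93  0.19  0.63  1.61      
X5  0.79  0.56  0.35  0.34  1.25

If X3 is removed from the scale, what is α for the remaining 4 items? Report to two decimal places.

Remaining items: X1, X2, X4, X5 (k = 4).
ΣVar(i) = 1.90 + 0.53 + 1.61 + 1.25 = 5.29
σ²_T = 5.29 + 2 × 3.45 = 12.19
α (item deleted) = (4/3)·(1 − 5.29/12.19) = 0.75

α = 0.75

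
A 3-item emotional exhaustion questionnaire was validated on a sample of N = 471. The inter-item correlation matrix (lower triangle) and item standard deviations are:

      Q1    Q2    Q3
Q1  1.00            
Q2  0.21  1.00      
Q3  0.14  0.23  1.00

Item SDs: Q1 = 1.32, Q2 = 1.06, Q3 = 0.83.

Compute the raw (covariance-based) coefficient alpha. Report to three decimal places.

α = 0.401

Σσ²ᵢ = 1.32² + 1.06² + 0.83² = 3.5549
Covariances σ_ij = r_ij · s_i · s_j:
  σ(Q1,Q2) = 0.21 × 1.32 × 1.06 = 0.2938
  σ(Q1,Q3) = 0.14 × 1.32 × 0.83 = 0.1534
  σ(Q2,Q3) = 0.23 × 1.06 × 0.83 = 0.2024
σ²_T = Σσ²ᵢ + 2·Σσ_ij = 3.5549 + 2 × 0.6496 = 4.8541
α = (3/2)·(1 − 3.5549/4.8541) = 0.401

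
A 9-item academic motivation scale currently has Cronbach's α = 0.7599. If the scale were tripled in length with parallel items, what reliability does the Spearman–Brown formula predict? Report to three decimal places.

Length factor m = 3
α' = m·α / (1 + (m−1)·α)
   = 3 × 0.7599 / (1 + (3 − 1) × 0.7599)
   = 2.2797 / 2.5198 = 0.905

predicted reliability = 0.905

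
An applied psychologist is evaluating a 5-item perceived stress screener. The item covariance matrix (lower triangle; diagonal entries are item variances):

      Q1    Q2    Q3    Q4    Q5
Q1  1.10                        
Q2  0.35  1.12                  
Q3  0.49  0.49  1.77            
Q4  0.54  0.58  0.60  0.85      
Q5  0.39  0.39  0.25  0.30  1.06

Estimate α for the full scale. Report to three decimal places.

sum of item variances = 1.10 + 1.12 + 1.77 + 0.85 + 1.06 = 5.90
Σ_{i<j} σ_ij = 4.38
Var(T) = 5.90 + 2 × 4.38 = 14.66
α = (k/(k−1))·(1 − sum of item variances/Var(T)) = (5/4)·(1 − 5.90/14.66) = 0.747

α = 0.747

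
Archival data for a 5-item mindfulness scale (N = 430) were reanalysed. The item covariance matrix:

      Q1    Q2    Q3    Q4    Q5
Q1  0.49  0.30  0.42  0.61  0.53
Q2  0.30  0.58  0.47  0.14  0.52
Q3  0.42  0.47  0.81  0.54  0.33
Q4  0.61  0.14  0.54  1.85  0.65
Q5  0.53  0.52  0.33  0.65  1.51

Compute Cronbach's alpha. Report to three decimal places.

α = 0.791

ΣVar(i) = 0.49 + 0.58 + 0.81 + 1.85 + 1.51 = 5.24
Sum of off-diagonal covariances = 4.51
Var(T) = 5.24 + 2 × 4.51 = 14.26
α = (k/(k−1))·(1 − ΣVar(i)/Var(T)) = (5/4)·(1 − 5.24/14.26) = 0.791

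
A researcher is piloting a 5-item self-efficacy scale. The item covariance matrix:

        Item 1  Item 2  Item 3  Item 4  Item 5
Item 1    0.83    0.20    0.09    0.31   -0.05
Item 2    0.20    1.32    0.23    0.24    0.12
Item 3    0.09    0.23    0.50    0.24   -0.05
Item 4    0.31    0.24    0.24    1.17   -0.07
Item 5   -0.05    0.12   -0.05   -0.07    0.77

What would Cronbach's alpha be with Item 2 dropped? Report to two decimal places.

α = 0.30

Remaining items: Item 1, Item 3, Item 4, Item 5 (k = 4).
Σσ²ᵢ = 0.83 + 0.50 + 1.17 + 0.77 = 3.27
σ²_T = 3.27 + 2 × 0.47 = 4.21
α (item deleted) = (4/3)·(1 − 3.27/4.21) = 0.30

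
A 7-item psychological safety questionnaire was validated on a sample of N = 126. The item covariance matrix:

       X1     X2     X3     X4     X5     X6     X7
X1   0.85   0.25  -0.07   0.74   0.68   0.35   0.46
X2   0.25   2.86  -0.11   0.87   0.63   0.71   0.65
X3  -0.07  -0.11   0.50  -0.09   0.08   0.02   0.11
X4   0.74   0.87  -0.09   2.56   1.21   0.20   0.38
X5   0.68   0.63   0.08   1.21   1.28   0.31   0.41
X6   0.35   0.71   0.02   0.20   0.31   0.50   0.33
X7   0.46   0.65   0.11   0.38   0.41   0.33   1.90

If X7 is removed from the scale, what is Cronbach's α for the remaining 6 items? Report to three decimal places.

Cronbach's α = 0.690

Remaining items: X1, X2, X3, X4, X5, X6 (k = 6).
Σσ²ᵢ = 0.85 + 2.86 + 0.50 + 2.56 + 1.28 + 0.50 = 8.55
total variance = 8.55 + 2 × 5.78 = 20.11
α (item deleted) = (6/5)·(1 − 8.55/20.11) = 0.690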